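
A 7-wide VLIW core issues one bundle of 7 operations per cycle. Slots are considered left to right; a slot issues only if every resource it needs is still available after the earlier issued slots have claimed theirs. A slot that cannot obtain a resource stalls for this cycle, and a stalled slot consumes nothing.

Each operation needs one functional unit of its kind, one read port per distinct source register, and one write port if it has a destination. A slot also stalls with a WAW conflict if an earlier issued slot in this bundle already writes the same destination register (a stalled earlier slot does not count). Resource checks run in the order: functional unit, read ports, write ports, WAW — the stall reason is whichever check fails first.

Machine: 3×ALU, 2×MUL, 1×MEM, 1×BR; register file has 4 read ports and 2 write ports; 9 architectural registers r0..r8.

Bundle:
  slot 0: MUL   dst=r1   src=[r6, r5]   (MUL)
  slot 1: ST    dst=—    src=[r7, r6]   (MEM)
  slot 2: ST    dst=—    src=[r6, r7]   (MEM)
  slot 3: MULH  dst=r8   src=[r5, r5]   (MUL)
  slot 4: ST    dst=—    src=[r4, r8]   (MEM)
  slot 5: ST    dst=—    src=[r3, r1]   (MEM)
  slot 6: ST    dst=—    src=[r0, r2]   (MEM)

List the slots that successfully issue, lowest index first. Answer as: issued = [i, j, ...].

  0. MUL→r1 ⇒ go  {3A/1Mu/1Ld/1B | 2r 1w}
  1. MEM ⇒ go  {3A/1Mu/0Ld/1B | 0r 1w}
  2. MEM ⇒ no(FU)  {3A/1Mu/0Ld/1B | 0r 1w}
  3. MUL→r8 ⇒ no(RD_PORT)  {3A/1Mu/0Ld/1B | 0r 1w}
  4. MEM ⇒ no(FU)  {3A/1Mu/0Ld/1B | 0r 1w}
  5. MEM ⇒ no(FU)  {3A/1Mu/0Ld/1B | 0r 1w}
  6. MEM ⇒ no(FU)  {3A/1Mu/0Ld/1B | 0r 1w}

issued = [0, 1]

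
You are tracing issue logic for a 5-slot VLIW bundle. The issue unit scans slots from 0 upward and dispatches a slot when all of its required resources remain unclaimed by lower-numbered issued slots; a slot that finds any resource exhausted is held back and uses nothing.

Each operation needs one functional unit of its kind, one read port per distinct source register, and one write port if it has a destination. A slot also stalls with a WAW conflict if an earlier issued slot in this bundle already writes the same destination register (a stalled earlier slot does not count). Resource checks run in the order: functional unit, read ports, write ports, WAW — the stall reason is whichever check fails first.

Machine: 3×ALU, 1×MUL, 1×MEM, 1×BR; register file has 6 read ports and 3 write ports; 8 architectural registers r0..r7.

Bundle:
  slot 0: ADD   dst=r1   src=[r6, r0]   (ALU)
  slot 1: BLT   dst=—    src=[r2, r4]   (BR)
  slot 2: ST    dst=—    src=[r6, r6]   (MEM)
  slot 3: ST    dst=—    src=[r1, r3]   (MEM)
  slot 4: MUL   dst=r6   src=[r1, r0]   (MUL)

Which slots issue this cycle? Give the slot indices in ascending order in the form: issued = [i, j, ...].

issued = [0, 1, 2]

  0. ALU→r1 ⇒ go  {2A/1Mu/1Ld/1B | 4r 2w}
  1. BR ⇒ go  {2A/1Mu/1Ld/0B | 2r 2w}
  2. MEM ⇒ go  {2A/1Mu/0Ld/0B | 1r 2w}
  3. MEM ⇒ no(FU)  {2A/1Mu/0Ld/0B | 1r 2w}
  4. MUL→r6 ⇒ no(RD_PORT)  {2A/1Mu/0Ld/0B | 1r 2w}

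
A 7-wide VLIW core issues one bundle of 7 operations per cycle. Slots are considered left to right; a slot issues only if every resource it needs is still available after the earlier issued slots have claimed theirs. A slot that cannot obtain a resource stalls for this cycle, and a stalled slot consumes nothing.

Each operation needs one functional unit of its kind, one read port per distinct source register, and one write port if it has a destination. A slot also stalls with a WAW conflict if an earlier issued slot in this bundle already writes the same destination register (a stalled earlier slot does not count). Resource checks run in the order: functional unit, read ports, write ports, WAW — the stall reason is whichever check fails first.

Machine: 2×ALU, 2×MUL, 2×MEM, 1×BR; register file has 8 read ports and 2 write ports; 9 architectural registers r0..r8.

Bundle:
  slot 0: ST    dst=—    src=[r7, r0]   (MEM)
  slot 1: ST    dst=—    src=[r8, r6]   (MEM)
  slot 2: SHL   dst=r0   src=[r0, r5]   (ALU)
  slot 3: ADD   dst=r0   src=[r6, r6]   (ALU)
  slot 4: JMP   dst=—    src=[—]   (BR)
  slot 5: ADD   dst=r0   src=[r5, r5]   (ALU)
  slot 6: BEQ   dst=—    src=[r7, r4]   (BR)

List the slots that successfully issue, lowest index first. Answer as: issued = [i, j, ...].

issued = [0, 1, 2, 4]

[0] MEM needs rd=2 wr=0: ok; after: ALU=2 MUL=2 MEM=1 BR=1, R=6, W=2
[1] MEM needs rd=2 wr=0: ok; after: ALU=2 MUL=2 MEM=0 BR=1, R=4, W=2
[2] ALU needs rd=2 wr=1: ok; after: ALU=1 MUL=2 MEM=0 BR=1, R=2, W=1
[3] ALU needs rd=1 wr=1: WAW; after: ALU=1 MUL=2 MEM=0 BR=1, R=2, W=1
[4] BR needs rd=0 wr=0: ok; after: ALU=1 MUL=2 MEM=0 BR=0, R=2, W=1
[5] ALU needs rd=1 wr=1: WAW; after: ALU=1 MUL=2 MEM=0 BR=0, R=2, W=1
[6] BR needs rd=2 wr=0: FU; after: ALU=1 MUL=2 MEM=0 BR=0, R=2, W=1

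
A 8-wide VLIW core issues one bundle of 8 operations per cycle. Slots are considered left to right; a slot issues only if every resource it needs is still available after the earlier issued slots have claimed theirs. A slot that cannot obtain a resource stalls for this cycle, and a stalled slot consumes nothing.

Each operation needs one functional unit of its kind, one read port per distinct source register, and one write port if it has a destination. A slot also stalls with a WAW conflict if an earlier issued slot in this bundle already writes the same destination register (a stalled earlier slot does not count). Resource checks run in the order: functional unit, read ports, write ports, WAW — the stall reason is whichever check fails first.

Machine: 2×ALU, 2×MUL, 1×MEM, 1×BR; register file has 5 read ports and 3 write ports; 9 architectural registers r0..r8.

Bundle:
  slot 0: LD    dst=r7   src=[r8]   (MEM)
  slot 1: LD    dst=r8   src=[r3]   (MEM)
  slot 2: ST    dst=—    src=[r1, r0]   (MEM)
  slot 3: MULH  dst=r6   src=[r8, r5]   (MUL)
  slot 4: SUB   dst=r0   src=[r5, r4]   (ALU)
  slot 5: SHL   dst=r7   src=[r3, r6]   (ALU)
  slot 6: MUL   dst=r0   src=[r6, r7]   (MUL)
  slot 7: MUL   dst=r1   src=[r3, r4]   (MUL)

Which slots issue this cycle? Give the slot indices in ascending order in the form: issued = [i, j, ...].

slot 0 (MEM): ISSUE — free A2,Mu2,Ld0,B1 rp4 wp2
slot 1 (MEM): stall FU — free A2,Mu2,Ld0,B1 rp4 wp2
slot 2 (MEM): stall FU — free A2,Mu2,Ld0,B1 rp4 wp2
slot 3 (MUL): ISSUE — free A2,Mu1,Ld0,B1 rp2 wp1
slot 4 (ALU): ISSUE — free A1,Mu1,Ld0,B1 rp0 wp0
slot 5 (ALU): stall RD_PORT — free A1,Mu1,Ld0,B1 rp0 wp0
slot 6 (MUL): stall RD_PORT — free A1,Mu1,Ld0,B1 rp0 wp0
slot 7 (MUL): stall RD_PORT — free A1,Mu1,Ld0,B1 rp0 wp0

issued = [0, 3, 4]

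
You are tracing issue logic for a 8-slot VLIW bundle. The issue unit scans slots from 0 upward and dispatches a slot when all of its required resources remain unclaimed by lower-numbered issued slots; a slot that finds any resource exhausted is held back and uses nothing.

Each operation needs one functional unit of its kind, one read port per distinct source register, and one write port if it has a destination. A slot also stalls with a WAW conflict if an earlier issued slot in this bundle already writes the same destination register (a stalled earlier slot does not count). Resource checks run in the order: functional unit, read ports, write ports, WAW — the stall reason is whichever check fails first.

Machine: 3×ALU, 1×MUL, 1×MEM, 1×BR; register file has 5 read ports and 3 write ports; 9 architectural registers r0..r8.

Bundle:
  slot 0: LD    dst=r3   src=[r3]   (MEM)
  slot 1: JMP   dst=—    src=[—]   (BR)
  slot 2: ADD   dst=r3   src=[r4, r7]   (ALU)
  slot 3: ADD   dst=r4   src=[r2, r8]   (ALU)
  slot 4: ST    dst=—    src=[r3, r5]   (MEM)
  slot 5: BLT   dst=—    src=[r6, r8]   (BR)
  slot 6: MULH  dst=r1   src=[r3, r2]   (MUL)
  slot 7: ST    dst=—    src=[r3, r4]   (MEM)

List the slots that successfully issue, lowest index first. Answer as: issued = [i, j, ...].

slot 0 (MEM): ISSUE — free A3,Mu1,Ld0,B1 rp4 wp2
slot 1 (BR): ISSUE — free A3,Mu1,Ld0,B0 rp4 wp2
slot 2 (ALU): stall WAW — free A3,Mu1,Ld0,B0 rp4 wp2
slot 3 (ALU): ISSUE — free A2,Mu1,Ld0,B0 rp2 wp1
slot 4 (MEM): stall FU — free A2,Mu1,Ld0,B0 rp2 wp1
slot 5 (BR): stall FU — free A2,Mu1,Ld0,B0 rp2 wp1
slot 6 (MUL): ISSUE — free A2,Mu0,Ld0,B0 rp0 wp0
slot 7 (MEM): stall FU — free A2,Mu0,Ld0,B0 rp0 wp0

issued = [0, 1, 3, 6]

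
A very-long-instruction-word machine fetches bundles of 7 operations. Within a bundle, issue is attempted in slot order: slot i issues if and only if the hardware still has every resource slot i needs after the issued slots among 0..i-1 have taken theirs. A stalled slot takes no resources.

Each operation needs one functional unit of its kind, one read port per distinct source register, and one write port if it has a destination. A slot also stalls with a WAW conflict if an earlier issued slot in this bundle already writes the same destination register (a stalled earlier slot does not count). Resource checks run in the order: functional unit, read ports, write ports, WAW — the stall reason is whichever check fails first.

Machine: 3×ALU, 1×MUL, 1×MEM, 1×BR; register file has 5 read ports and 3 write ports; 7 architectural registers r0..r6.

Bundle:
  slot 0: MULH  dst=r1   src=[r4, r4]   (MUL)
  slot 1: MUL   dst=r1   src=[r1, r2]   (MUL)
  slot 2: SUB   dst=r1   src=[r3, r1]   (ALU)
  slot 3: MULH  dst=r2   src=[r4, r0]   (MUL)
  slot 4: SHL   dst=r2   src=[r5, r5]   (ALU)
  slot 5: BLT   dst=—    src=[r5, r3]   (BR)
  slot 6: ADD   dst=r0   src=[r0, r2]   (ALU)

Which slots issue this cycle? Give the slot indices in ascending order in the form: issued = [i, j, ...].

issued = [0, 4, 5]

[0] MUL needs rd=1 wr=1: ok; after: ALU=3 MUL=0 MEM=1 BR=1, R=4, W=2
[1] MUL needs rd=2 wr=1: FU; after: ALU=3 MUL=0 MEM=1 BR=1, R=4, W=2
[2] ALU needs rd=2 wr=1: WAW; after: ALU=3 MUL=0 MEM=1 BR=1, R=4, W=2
[3] MUL needs rd=2 wr=1: FU; after: ALU=3 MUL=0 MEM=1 BR=1, R=4, W=2
[4] ALU needs rd=1 wr=1: ok; after: ALU=2 MUL=0 MEM=1 BR=1, R=3, W=1
[5] BR needs rd=2 wr=0: ok; after: ALU=2 MUL=0 MEM=1 BR=0, R=1, W=1
[6] ALU needs rd=2 wr=1: RD_PORT; after: ALU=2 MUL=0 MEM=1 BR=0, R=1, W=1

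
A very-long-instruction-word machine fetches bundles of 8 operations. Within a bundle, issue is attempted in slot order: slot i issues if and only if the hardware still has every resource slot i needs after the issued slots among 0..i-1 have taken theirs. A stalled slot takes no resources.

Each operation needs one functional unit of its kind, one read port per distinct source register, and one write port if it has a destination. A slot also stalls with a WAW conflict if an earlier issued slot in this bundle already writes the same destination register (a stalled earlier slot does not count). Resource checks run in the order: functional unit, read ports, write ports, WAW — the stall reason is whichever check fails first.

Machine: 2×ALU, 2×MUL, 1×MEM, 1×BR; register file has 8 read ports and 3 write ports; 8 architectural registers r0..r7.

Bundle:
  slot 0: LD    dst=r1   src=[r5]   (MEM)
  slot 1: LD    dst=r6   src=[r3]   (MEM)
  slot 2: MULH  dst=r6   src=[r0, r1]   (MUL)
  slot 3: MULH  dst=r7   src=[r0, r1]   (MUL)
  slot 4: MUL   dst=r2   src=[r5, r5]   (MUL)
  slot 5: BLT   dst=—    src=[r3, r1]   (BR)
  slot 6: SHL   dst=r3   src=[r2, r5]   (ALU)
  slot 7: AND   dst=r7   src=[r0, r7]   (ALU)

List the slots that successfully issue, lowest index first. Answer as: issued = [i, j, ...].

[0] MEM needs rd=1 wr=1: ok; after: ALU=2 MUL=2 MEM=0 BR=1, R=7, W=2
[1] MEM needs rd=1 wr=1: FU; after: ALU=2 MUL=2 MEM=0 BR=1, R=7, W=2
[2] MUL needs rd=2 wr=1: ok; after: ALU=2 MUL=1 MEM=0 BR=1, R=5, W=1
[3] MUL needs rd=2 wr=1: ok; after: ALU=2 MUL=0 MEM=0 BR=1, R=3, W=0
[4] MUL needs rd=1 wr=1: FU; after: ALU=2 MUL=0 MEM=0 BR=1, R=3, W=0
[5] BR needs rd=2 wr=0: ok; after: ALU=2 MUL=0 MEM=0 BR=0, R=1, W=0
[6] ALU needs rd=2 wr=1: RD_PORT; after: ALU=2 MUL=0 MEM=0 BR=0, R=1, W=0
[7] ALU needs rd=2 wr=1: RD_PORT; after: ALU=2 MUL=0 MEM=0 BR=0, R=1, W=0

issued = [0, 2, 3, 5]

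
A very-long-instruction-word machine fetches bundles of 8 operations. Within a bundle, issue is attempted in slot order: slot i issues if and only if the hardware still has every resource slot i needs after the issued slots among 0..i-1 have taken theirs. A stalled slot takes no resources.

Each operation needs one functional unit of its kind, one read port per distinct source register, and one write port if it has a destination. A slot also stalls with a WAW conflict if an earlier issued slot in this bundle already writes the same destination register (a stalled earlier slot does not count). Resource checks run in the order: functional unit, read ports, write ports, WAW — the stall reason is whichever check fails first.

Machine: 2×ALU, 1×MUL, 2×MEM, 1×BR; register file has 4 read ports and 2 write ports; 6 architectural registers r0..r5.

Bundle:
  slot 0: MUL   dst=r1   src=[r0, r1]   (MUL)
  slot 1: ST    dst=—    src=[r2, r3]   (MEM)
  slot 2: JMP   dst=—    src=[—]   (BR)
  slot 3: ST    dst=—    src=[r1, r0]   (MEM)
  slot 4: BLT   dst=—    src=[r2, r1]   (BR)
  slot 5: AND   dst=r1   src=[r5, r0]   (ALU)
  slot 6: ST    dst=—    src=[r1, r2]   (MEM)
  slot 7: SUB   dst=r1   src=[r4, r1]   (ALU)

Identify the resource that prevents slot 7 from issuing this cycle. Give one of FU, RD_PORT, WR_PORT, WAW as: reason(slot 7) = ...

[0] MUL needs rd=2 wr=1: ok; after: ALU=2 MUL=0 MEM=2 BR=1, R=2, W=1
[1] MEM needs rd=2 wr=0: ok; after: ALU=2 MUL=0 MEM=1 BR=1, R=0, W=1
[2] BR needs rd=0 wr=0: ok; after: ALU=2 MUL=0 MEM=1 BR=0, R=0, W=1
[3] MEM needs rd=2 wr=0: RD_PORT; after: ALU=2 MUL=0 MEM=1 BR=0, R=0, W=1
[4] BR needs rd=2 wr=0: FU; after: ALU=2 MUL=0 MEM=1 BR=0, R=0, W=1
[5] ALU needs rd=2 wr=1: RD_PORT; after: ALU=2 MUL=0 MEM=1 BR=0, R=0, W=1
[6] MEM needs rd=2 wr=0: RD_PORT; after: ALU=2 MUL=0 MEM=1 BR=0, R=0, W=1
[7] ALU needs rd=2 wr=1: RD_PORT; after: ALU=2 MUL=0 MEM=1 BR=0, R=0, W=1

reason(slot 7) = RD_PORT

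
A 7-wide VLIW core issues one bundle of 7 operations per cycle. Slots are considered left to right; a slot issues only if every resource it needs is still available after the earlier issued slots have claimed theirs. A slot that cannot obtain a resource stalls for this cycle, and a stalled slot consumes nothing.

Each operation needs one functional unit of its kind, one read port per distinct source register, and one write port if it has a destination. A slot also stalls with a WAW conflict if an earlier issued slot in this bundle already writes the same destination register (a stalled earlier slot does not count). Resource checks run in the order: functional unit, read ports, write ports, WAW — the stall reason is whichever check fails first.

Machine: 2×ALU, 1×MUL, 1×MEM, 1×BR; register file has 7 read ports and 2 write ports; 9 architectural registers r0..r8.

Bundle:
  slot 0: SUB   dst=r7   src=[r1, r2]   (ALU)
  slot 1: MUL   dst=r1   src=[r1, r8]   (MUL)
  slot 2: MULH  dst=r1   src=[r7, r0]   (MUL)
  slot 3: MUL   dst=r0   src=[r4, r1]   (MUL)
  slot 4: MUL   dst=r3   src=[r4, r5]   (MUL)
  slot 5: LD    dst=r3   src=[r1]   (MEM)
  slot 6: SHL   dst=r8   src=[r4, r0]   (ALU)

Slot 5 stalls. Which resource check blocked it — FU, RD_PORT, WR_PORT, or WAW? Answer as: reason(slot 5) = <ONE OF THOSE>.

  0. ALU→r7 ⇒ go  {1A/1Mu/1Ld/1B | 5r 1w}
  1. MUL→r1 ⇒ go  {1A/0Mu/1Ld/1B | 3r 0w}
  2. MUL→r1 ⇒ no(FU)  {1A/0Mu/1Ld/1B | 3r 0w}
  3. MUL→r0 ⇒ no(FU)  {1A/0Mu/1Ld/1B | 3r 0w}
  4. MUL→r3 ⇒ no(FU)  {1A/0Mu/1Ld/1B | 3r 0w}
  5. MEM→r3 ⇒ no(WR_PORT)  {1A/0Mu/1Ld/1B | 3r 0w}
  6. ALU→r8 ⇒ no(WR_PORT)  {1A/0Mu/1Ld/1B | 3r 0w}

reason(slot 5) = WR_PORT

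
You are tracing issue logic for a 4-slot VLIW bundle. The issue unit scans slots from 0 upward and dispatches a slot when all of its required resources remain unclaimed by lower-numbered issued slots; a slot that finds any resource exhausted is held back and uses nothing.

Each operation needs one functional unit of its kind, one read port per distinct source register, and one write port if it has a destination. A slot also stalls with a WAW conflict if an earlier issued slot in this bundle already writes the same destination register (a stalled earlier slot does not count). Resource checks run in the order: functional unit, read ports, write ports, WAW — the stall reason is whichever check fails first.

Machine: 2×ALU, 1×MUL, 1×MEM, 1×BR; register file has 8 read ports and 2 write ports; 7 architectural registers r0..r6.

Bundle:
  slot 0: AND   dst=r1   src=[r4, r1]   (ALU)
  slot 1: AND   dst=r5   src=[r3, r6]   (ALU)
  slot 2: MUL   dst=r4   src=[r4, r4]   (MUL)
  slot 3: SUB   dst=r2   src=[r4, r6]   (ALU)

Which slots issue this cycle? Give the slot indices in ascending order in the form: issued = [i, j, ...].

(0) want 1×ALU +2rd +1wr — yes → AL1|MU1|ME1|BR1|rd6|wr1
(1) want 1×ALU +2rd +1wr — yes → AL0|MU1|ME1|BR1|rd4|wr0
(2) want 1×MUL +1rd +1wr — WR_PORT → AL0|MU1|ME1|BR1|rd4|wr0
(3) want 1×ALU +2rd +1wr — FU → AL0|MU1|ME1|BR1|rd4|wr0

issued = [0, 1]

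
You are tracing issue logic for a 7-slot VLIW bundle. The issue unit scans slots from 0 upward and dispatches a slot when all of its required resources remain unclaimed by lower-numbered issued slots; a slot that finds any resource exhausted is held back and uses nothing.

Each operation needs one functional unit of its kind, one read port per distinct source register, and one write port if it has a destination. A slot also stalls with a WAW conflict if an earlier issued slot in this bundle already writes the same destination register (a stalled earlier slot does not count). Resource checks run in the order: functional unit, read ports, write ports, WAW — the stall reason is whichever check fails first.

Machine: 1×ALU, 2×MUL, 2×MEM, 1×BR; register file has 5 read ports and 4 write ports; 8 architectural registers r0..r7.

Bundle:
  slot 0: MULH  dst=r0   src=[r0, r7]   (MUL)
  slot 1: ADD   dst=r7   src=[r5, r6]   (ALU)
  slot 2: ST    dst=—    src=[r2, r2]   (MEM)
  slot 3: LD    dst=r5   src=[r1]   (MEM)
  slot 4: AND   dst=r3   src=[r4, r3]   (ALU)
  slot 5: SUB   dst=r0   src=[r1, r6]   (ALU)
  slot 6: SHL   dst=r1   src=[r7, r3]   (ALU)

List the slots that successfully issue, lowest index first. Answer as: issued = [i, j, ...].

issued = [0, 1, 2]

#0 MUL src=r0,r7 dispatched  <A:1 Mu:1 Ld:2 B:1 rd:3 wr:3>
#1 ALU src=r5,r6 dispatched  <A:0 Mu:1 Ld:2 B:1 rd:1 wr:2>
#2 MEM src=r2,r2 dispatched  <A:0 Mu:1 Ld:1 B:1 rd:0 wr:2>
#3 MEM src=r1 held:RD_PORT  <A:0 Mu:1 Ld:1 B:1 rd:0 wr:2>
#4 ALU src=r4,r3 held:FU  <A:0 Mu:1 Ld:1 B:1 rd:0 wr:2>
#5 ALU src=r1,r6 held:FU  <A:0 Mu:1 Ld:1 B:1 rd:0 wr:2>
#6 ALU src=r7,r3 held:FU  <A:0 Mu:1 Ld:1 B:1 rd:0 wr:2>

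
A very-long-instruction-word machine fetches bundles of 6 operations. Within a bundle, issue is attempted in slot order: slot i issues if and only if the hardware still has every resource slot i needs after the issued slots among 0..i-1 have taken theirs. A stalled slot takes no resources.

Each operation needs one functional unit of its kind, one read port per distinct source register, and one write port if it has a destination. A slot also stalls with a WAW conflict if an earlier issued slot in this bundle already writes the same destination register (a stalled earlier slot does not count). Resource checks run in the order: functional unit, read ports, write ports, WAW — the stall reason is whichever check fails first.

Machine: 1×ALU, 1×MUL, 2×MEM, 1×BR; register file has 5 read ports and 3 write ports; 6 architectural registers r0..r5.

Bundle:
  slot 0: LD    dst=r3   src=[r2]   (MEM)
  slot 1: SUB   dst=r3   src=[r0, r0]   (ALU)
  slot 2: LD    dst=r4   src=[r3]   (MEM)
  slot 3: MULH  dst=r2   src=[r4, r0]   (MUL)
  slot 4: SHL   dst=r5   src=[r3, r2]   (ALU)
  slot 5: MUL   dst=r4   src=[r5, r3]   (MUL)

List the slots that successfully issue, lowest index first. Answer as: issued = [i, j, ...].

[0] MEM needs rd=1 wr=1: ok; after: ALU=1 MUL=1 MEM=1 BR=1, R=4, W=2
[1] ALU needs rd=1 wr=1: WAW; after: ALU=1 MUL=1 MEM=1 BR=1, R=4, W=2
[2] MEM needs rd=1 wr=1: ok; after: ALU=1 MUL=1 MEM=0 BR=1, R=3, W=1
[3] MUL needs rd=2 wr=1: ok; after: ALU=1 MUL=0 MEM=0 BR=1, R=1, W=0
[4] ALU needs rd=2 wr=1: RD_PORT; after: ALU=1 MUL=0 MEM=0 BR=1, R=1, W=0
[5] MUL needs rd=2 wr=1: FU; after: ALU=1 MUL=0 MEM=0 BR=1, R=1, W=0

issued = [0, 2, 3]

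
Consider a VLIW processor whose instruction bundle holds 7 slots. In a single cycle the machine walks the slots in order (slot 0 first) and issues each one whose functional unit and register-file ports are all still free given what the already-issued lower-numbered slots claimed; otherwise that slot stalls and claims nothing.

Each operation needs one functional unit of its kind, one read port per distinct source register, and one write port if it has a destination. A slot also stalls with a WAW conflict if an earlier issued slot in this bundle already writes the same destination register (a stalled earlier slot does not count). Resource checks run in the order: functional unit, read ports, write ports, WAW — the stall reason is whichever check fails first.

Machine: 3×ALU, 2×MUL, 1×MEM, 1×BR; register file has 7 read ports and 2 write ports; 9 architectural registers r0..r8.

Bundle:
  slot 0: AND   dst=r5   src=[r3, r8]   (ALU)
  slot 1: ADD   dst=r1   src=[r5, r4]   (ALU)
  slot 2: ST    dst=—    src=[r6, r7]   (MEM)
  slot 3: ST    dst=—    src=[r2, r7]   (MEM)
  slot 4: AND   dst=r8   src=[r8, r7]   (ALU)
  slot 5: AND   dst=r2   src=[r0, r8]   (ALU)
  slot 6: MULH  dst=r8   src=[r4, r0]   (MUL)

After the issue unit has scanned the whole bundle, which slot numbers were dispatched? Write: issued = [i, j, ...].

(0) want 1×ALU +2rd +1wr — yes → AL2|MU2|ME1|BR1|rd5|wr1
(1) want 1×ALU +2rd +1wr — yes → AL1|MU2|ME1|BR1|rd3|wr0
(2) want 1×MEM +2rd +0wr — yes → AL1|MU2|ME0|BR1|rd1|wr0
(3) want 1×MEM +2rd +0wr — FU → AL1|MU2|ME0|BR1|rd1|wr0
(4) want 1×ALU +2rd +1wr — RD_PORT → AL1|MU2|ME0|BR1|rd1|wr0
(5) want 1×ALU +2rd +1wr — RD_PORT → AL1|MU2|ME0|BR1|rd1|wr0
(6) want 1×MUL +2rd +1wr — RD_PORT → AL1|MU2|ME0|BR1|rd1|wr0

issued = [0, 1, 2]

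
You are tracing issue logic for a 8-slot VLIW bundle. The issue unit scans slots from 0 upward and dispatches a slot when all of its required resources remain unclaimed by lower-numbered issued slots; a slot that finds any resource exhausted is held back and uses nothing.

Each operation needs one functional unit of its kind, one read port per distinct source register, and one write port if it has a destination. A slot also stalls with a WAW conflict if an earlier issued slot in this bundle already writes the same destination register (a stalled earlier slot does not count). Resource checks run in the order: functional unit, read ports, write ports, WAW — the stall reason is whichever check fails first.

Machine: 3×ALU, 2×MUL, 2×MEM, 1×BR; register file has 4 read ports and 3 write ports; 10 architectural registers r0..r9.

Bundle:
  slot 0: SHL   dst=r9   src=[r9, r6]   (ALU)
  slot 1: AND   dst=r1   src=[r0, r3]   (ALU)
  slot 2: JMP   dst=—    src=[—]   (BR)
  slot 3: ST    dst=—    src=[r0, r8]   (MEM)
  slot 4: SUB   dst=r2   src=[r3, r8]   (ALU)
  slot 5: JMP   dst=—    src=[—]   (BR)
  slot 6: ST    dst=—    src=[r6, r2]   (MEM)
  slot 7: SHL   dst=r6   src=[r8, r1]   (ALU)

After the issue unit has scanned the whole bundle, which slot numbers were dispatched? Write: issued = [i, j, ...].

  0. ALU→r9 ⇒ go  {2A/2Mu/2Ld/1B | 2r 2w}
  1. ALU→r1 ⇒ go  {1A/2Mu/2Ld/1B | 0r 1w}
  2. BR ⇒ go  {1A/2Mu/2Ld/0B | 0r 1w}
  3. MEM ⇒ no(RD_PORT)  {1A/2Mu/2Ld/0B | 0r 1w}
  4. ALU→r2 ⇒ no(RD_PORT)  {1A/2Mu/2Ld/0B | 0r 1w}
  5. BR ⇒ no(FU)  {1A/2Mu/2Ld/0B | 0r 1w}
  6. MEM ⇒ no(RD_PORT)  {1A/2Mu/2Ld/0B | 0r 1w}
  7. ALU→r6 ⇒ no(RD_PORT)  {1A/2Mu/2Ld/0B | 0r 1w}

issued = [0, 1, 2]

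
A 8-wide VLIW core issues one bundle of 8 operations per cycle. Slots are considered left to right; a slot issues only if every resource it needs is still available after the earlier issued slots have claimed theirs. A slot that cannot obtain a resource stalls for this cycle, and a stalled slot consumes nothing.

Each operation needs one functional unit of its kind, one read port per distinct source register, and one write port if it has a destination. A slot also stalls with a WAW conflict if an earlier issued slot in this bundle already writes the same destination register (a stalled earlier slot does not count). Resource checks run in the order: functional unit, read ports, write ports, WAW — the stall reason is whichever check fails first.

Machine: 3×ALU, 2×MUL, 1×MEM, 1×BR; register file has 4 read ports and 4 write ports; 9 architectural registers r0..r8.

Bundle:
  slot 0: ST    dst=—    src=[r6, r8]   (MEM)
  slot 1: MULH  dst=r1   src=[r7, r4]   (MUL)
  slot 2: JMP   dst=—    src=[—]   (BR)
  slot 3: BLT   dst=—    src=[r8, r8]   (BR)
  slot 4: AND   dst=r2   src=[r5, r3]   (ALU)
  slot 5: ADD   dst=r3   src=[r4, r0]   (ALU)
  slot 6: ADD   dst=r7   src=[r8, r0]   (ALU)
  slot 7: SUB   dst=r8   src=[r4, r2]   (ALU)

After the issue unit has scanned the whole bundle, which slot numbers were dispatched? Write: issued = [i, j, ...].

issued = [0, 1, 2]

(0) want 1×MEM +2rd +0wr — yes → AL3|MU2|ME0|BR1|rd2|wr4
(1) want 1×MUL +2rd +1wr — yes → AL3|MU1|ME0|BR1|rd0|wr3
(2) want 1×BR +0rd +0wr — yes → AL3|MU1|ME0|BR0|rd0|wr3
(3) want 1×BR +1rd +0wr — FU → AL3|MU1|ME0|BR0|rd0|wr3
(4) want 1×ALU +2rd +1wr — RD_PORT → AL3|MU1|ME0|BR0|rd0|wr3
(5) want 1×ALU +2rd +1wr — RD_PORT → AL3|MU1|ME0|BR0|rd0|wr3
(6) want 1×ALU +2rd +1wr — RD_PORT → AL3|MU1|ME0|BR0|rd0|wr3
(7) want 1×ALU +2rd +1wr — RD_PORT → AL3|MU1|ME0|BR0|rd0|wr3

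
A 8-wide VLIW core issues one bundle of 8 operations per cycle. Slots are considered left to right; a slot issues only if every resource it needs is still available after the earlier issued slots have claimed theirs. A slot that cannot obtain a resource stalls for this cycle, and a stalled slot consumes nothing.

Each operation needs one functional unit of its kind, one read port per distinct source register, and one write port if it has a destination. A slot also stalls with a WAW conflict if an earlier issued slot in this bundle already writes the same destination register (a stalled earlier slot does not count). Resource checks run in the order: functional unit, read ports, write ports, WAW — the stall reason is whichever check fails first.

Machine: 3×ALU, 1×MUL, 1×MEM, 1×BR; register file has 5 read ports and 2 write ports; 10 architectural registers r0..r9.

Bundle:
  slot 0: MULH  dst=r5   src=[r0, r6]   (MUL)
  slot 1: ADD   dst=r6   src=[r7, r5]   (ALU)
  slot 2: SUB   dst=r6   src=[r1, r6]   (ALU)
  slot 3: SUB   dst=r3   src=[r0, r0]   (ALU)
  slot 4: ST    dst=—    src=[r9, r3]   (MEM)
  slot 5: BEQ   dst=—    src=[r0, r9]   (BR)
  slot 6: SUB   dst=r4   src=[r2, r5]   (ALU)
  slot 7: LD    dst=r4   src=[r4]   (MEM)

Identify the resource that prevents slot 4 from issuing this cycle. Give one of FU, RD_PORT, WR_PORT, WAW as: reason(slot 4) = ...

#0 MUL src=r0,r6 dispatched  <A:3 Mu:0 Ld:1 B:1 rd:3 wr:1>
#1 ALU src=r7,r5 dispatched  <A:2 Mu:0 Ld:1 B:1 rd:1 wr:0>
#2 ALU src=r1,r6 held:RD_PORT  <A:2 Mu:0 Ld:1 B:1 rd:1 wr:0>
#3 ALU src=r0,r0 held:WR_PORT  <A:2 Mu:0 Ld:1 B:1 rd:1 wr:0>
#4 MEM src=r9,r3 held:RD_PORT  <A:2 Mu:0 Ld:1 B:1 rd:1 wr:0>
#5 BR src=r0,r9 held:RD_PORT  <A:2 Mu:0 Ld:1 B:1 rd:1 wr:0>
#6 ALU src=r2,r5 held:RD_PORT  <A:2 Mu:0 Ld:1 B:1 rd:1 wr:0>
#7 MEM src=r4 held:WR_PORT  <A:2 Mu:0 Ld:1 B:1 rd:1 wr:0>

reason(slot 4) = RD_PORT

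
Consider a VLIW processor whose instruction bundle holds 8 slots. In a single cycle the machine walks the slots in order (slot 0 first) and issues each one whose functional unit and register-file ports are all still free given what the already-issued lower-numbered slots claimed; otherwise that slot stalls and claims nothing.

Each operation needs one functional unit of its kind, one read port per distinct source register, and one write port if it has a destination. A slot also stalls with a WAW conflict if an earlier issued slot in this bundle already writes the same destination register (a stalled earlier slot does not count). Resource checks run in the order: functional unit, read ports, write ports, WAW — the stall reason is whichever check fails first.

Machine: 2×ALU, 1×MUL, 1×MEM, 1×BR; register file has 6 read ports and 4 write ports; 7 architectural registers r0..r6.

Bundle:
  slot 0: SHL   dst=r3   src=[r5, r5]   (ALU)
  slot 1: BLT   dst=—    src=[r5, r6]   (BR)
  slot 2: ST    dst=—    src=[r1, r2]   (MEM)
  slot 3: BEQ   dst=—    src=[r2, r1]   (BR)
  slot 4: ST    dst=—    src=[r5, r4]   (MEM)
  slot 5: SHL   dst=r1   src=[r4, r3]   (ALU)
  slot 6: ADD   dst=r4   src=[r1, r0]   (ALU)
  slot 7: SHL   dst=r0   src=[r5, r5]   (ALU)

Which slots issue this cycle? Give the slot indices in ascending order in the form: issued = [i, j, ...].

  0. ALU→r3 ⇒ go  {1A/1Mu/1Ld/1B | 5r 3w}
  1. BR ⇒ go  {1A/1Mu/1Ld/0B | 3r 3w}
  2. MEM ⇒ go  {1A/1Mu/0Ld/0B | 1r 3w}
  3. BR ⇒ no(FU)  {1A/1Mu/0Ld/0B | 1r 3w}
  4. MEM ⇒ no(FU)  {1A/1Mu/0Ld/0B | 1r 3w}
  5. ALU→r1 ⇒ no(RD_PORT)  {1A/1Mu/0Ld/0B | 1r 3w}
  6. ALU→r4 ⇒ no(RD_PORT)  {1A/1Mu/0Ld/0B | 1r 3w}
  7. ALU→r0 ⇒ go  {0A/1Mu/0Ld/0B | 0r 2w}

issued = [0, 1, 2, 7]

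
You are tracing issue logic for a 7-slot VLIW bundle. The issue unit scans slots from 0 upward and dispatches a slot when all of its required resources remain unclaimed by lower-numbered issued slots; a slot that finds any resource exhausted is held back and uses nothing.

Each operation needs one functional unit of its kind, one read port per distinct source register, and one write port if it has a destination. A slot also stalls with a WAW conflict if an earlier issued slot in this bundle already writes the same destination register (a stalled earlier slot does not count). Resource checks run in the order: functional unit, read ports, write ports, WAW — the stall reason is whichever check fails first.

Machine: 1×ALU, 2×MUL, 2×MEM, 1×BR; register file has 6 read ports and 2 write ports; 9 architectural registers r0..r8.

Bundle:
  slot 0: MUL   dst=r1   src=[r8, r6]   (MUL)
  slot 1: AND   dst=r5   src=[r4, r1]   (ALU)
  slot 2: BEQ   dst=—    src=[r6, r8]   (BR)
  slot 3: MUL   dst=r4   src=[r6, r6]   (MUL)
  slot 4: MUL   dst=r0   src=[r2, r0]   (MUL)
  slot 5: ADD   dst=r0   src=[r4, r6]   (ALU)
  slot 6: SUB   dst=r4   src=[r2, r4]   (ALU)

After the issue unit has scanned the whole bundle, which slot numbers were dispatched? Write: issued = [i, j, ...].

#0 MUL src=r8,r6 dispatched  <A:1 Mu:1 Ld:2 B:1 rd:4 wr:1>
#1 ALU src=r4,r1 dispatched  <A:0 Mu:1 Ld:2 B:1 rd:2 wr:0>
#2 BR src=r6,r8 dispatched  <A:0 Mu:1 Ld:2 B:0 rd:0 wr:0>
#3 MUL src=r6,r6 held:RD_PORT  <A:0 Mu:1 Ld:2 B:0 rd:0 wr:0>
#4 MUL src=r2,r0 held:RD_PORT  <A:0 Mu:1 Ld:2 B:0 rd:0 wr:0>
#5 ALU src=r4,r6 held:FU  <A:0 Mu:1 Ld:2 B:0 rd:0 wr:0>
#6 ALU src=r2,r4 held:FU  <A:0 Mu:1 Ld:2 B:0 rd:0 wr:0>

issued = [0, 1, 2]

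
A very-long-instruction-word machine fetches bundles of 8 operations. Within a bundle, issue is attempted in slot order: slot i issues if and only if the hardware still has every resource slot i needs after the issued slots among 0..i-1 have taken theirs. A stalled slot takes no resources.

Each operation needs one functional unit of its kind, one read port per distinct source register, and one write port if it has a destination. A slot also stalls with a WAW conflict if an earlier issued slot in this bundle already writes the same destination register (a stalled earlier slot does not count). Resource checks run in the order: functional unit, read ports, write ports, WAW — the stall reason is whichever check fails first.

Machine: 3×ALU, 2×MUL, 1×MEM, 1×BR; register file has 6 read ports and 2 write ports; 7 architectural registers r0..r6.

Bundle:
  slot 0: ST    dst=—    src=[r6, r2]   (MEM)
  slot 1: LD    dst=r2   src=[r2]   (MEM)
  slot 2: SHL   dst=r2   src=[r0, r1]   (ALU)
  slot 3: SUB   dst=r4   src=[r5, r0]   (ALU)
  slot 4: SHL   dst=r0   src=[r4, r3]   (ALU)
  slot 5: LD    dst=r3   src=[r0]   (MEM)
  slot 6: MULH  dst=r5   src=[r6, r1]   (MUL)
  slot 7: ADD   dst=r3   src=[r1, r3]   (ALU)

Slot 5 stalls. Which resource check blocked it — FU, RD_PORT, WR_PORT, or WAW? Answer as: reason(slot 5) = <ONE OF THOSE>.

  0. MEM ⇒ go  {3A/2Mu/0Ld/1B | 4r 2w}
  1. MEM→r2 ⇒ no(FU)  {3A/2Mu/0Ld/1B | 4r 2w}
  2. ALU→r2 ⇒ go  {2A/2Mu/0Ld/1B | 2r 1w}
  3. ALU→r4 ⇒ go  {1A/2Mu/0Ld/1B | 0r 0w}
  4. ALU→r0 ⇒ no(RD_PORT)  {1A/2Mu/0Ld/1B | 0r 0w}
  5. MEM→r3 ⇒ no(FU)  {1A/2Mu/0Ld/1B | 0r 0w}
  6. MUL→r5 ⇒ no(RD_PORT)  {1A/2Mu/0Ld/1B | 0r 0w}
  7. ALU→r3 ⇒ no(RD_PORT)  {1A/2Mu/0Ld/1B | 0r 0w}

reason(slot 5) = FU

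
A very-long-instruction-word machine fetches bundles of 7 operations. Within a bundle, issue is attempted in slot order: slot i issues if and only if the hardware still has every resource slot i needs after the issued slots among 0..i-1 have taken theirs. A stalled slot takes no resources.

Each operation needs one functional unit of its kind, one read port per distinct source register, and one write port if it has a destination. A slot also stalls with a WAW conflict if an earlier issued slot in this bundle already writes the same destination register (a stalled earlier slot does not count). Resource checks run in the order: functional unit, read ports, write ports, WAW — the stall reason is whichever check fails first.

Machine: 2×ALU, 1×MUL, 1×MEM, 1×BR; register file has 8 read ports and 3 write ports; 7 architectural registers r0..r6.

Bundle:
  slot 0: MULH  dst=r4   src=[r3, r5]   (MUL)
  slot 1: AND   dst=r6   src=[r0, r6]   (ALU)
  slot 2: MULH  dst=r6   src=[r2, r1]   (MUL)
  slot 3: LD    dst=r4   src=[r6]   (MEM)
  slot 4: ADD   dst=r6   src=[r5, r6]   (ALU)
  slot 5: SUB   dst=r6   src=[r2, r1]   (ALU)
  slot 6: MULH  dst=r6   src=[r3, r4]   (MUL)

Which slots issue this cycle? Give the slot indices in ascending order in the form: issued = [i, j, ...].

  0. MUL→r4 ⇒ go  {2A/0Mu/1Ld/1B | 6r 2w}
  1. ALU→r6 ⇒ go  {1A/0Mu/1Ld/1B | 4r 1w}
  2. MUL→r6 ⇒ no(FU)  {1A/0Mu/1Ld/1B | 4r 1w}
  3. MEM→r4 ⇒ no(WAW)  {1A/0Mu/1Ld/1B | 4r 1w}
  4. ALU→r6 ⇒ no(WAW)  {1A/0Mu/1Ld/1B | 4r 1w}
  5. ALU→r6 ⇒ no(WAW)  {1A/0Mu/1Ld/1B | 4r 1w}
  6. MUL→r6 ⇒ no(FU)  {1A/0Mu/1Ld/1B | 4r 1w}

issued = [0, 1]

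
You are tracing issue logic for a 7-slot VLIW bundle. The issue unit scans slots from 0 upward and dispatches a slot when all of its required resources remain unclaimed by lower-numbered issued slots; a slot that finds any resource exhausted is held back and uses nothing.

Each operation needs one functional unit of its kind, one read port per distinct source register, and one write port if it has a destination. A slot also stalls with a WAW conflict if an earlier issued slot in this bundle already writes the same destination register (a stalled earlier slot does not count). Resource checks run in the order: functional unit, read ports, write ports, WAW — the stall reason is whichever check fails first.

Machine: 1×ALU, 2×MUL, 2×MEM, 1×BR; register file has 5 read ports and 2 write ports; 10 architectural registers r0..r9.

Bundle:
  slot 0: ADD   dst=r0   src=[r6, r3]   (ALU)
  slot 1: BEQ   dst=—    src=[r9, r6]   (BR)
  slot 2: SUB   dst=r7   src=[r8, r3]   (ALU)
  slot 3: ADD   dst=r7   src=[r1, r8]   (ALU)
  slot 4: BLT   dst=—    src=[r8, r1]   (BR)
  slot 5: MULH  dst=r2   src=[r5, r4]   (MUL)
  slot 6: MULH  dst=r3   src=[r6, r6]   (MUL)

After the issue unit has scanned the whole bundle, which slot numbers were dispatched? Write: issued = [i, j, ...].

slot 0 (ALU): ISSUE — free A0,Mu2,Ld2,B1 rp3 wp1
slot 1 (BR): ISSUE — free A0,Mu2,Ld2,B0 rp1 wp1
slot 2 (ALU): stall FU — free A0,Mu2,Ld2,B0 rp1 wp1
slot 3 (ALU): stall FU — free A0,Mu2,Ld2,B0 rp1 wp1
slot 4 (BR): stall FU — free A0,Mu2,Ld2,B0 rp1 wp1
slot 5 (MUL): stall RD_PORT — free A0,Mu2,Ld2,B0 rp1 wp1
slot 6 (MUL): ISSUE — free A0,Mu1,Ld2,B0 rp0 wp0

issued = [0, 1, 6]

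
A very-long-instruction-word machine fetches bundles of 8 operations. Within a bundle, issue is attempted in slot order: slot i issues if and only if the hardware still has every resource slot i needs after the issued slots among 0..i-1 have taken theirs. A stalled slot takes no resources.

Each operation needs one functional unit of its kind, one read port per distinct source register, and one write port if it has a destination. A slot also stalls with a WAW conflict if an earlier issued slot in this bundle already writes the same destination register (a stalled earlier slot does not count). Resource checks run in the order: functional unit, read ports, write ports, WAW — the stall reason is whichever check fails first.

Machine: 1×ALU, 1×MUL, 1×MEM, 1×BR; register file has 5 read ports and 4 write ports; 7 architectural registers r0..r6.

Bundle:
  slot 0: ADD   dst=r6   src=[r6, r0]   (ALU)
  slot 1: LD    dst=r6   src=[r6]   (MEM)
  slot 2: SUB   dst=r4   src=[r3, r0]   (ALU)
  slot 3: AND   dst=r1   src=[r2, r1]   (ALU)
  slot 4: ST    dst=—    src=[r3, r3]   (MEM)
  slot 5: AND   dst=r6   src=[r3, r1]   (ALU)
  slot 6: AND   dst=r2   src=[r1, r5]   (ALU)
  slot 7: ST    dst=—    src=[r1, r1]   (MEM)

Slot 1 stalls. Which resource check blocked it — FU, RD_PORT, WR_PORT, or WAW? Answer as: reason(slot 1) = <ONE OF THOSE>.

reason(slot 1) = WAW

#0 ALU src=r6,r0 dispatched  <A:0 Mu:1 Ld:1 B:1 rd:3 wr:3>
#1 MEM src=r6 held:WAW  <A:0 Mu:1 Ld:1 B:1 rd:3 wr:3>
#2 ALU src=r3,r0 held:FU  <A:0 Mu:1 Ld:1 B:1 rd:3 wr:3>
#3 ALU src=r2,r1 held:FU  <A:0 Mu:1 Ld:1 B:1 rd:3 wr:3>
#4 MEM src=r3,r3 dispatched  <A:0 Mu:1 Ld:0 B:1 rd:2 wr:3>
#5 ALU src=r3,r1 held:FU  <A:0 Mu:1 Ld:0 B:1 rd:2 wr:3>
#6 ALU src=r1,r5 held:FU  <A:0 Mu:1 Ld:0 B:1 rd:2 wr:3>
#7 MEM src=r1,r1 held:FU  <A:0 Mu:1 Ld:0 B:1 rd:2 wr:3>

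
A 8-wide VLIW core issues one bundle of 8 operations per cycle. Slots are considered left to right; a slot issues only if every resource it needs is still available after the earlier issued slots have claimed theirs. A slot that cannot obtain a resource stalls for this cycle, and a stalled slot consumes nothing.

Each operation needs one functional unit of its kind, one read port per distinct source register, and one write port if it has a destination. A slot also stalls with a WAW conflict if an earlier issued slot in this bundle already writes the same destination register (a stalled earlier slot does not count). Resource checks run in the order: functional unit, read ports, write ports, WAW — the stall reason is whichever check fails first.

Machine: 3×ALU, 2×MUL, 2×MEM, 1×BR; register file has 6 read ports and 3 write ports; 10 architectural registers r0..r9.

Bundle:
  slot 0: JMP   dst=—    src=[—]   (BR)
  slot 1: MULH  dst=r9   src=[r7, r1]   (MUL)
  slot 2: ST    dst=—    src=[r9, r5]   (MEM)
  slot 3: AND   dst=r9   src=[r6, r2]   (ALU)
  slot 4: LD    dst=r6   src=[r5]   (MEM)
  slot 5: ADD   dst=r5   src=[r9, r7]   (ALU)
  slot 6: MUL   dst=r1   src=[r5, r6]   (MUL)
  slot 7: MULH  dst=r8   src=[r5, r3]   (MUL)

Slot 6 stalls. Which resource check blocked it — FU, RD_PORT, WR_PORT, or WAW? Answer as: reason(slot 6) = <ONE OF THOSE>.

reason(slot 6) = RD_PORT

(0) want 1×BR +0rd +0wr — yes → AL3|MU2|ME2|BR0|rd6|wr3
(1) want 1×MUL +2rd +1wr — yes → AL3|MU1|ME2|BR0|rd4|wr2
(2) want 1×MEM +2rd +0wr — yes → AL3|MU1|ME1|BR0|rd2|wr2
(3) want 1×ALU +2rd +1wr — WAW → AL3|MU1|ME1|BR0|rd2|wr2
(4) want 1×MEM +1rd +1wr — yes → AL3|MU1|ME0|BR0|rd1|wr1
(5) want 1×ALU +2rd +1wr — RD_PORT → AL3|MU1|ME0|BR0|rd1|wr1
(6) want 1×MUL +2rd +1wr — RD_PORT → AL3|MU1|ME0|BR0|rd1|wr1
(7) want 1×MUL +2rd +1wr — RD_PORT → AL3|MU1|ME0|BR0|rd1|wr1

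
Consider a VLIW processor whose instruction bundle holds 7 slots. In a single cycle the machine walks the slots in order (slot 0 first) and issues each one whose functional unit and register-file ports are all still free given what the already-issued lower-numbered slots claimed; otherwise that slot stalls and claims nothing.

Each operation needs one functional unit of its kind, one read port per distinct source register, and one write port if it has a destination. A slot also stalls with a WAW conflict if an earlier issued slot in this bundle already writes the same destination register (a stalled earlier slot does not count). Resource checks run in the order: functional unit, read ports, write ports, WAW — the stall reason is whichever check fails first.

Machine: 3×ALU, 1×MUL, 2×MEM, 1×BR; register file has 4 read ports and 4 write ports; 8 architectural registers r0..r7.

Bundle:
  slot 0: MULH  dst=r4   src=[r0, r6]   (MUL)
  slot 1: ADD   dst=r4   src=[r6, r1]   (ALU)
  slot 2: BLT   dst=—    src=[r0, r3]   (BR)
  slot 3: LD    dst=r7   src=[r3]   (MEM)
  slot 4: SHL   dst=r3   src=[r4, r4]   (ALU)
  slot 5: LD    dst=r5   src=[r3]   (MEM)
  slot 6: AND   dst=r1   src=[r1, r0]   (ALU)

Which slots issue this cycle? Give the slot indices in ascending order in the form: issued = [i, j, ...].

[0] MUL needs rd=2 wr=1: ok; after: ALU=3 MUL=0 MEM=2 BR=1, R=2, W=3
[1] ALU needs rd=2 wr=1: WAW; after: ALU=3 MUL=0 MEM=2 BR=1, R=2, W=3
[2] BR needs rd=2 wr=0: ok; after: ALU=3 MUL=0 MEM=2 BR=0, R=0, W=3
[3] MEM needs rd=1 wr=1: RD_PORT; after: ALU=3 MUL=0 MEM=2 BR=0, R=0, W=3
[4] ALU needs rd=1 wr=1: RD_PORT; after: ALU=3 MUL=0 MEM=2 BR=0, R=0, W=3
[5] MEM needs rd=1 wr=1: RD_PORT; after: ALU=3 MUL=0 MEM=2 BR=0, R=0, W=3
[6] ALU needs rd=2 wr=1: RD_PORT; after: ALU=3 MUL=0 MEM=2 BR=0, R=0, W=3

issued = [0, 2]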